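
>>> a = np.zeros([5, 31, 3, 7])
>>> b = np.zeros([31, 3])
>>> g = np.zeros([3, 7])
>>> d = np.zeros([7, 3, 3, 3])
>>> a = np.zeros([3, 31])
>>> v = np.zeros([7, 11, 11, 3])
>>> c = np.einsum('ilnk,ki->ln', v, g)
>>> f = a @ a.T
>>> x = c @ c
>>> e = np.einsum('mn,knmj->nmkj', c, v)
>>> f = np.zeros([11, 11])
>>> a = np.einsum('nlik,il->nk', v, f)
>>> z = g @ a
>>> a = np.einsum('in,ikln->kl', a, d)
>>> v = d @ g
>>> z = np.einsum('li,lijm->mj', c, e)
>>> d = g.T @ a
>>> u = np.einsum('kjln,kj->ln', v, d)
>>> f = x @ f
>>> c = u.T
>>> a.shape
(3, 3)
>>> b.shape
(31, 3)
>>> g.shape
(3, 7)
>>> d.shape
(7, 3)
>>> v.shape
(7, 3, 3, 7)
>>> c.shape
(7, 3)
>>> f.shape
(11, 11)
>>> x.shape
(11, 11)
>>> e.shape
(11, 11, 7, 3)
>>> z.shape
(3, 7)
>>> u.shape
(3, 7)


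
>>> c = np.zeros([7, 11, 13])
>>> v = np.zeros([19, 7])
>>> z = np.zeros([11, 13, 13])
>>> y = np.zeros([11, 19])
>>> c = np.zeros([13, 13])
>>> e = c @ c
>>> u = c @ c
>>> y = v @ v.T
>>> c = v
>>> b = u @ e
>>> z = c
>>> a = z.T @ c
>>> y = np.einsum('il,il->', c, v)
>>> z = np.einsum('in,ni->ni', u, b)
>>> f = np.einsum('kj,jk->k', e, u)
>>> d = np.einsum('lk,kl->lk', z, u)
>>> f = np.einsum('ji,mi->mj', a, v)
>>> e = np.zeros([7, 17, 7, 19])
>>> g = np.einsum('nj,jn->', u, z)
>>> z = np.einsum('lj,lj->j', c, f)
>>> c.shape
(19, 7)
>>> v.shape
(19, 7)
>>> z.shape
(7,)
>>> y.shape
()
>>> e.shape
(7, 17, 7, 19)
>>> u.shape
(13, 13)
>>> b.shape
(13, 13)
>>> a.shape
(7, 7)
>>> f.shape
(19, 7)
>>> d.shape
(13, 13)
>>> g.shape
()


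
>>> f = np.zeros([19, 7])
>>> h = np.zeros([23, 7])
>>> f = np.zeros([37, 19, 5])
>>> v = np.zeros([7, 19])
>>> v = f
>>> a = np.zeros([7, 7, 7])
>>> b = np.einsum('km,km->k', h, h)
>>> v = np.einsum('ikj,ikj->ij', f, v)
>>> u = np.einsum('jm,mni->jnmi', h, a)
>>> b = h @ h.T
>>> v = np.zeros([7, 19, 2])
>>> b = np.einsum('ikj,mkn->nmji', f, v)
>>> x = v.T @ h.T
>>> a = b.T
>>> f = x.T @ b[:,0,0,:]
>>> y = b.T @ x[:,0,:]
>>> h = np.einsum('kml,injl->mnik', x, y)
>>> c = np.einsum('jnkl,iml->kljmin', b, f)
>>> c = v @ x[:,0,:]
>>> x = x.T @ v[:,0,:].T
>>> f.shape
(23, 19, 37)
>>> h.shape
(19, 5, 37, 2)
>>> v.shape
(7, 19, 2)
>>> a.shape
(37, 5, 7, 2)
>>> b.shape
(2, 7, 5, 37)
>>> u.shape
(23, 7, 7, 7)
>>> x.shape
(23, 19, 7)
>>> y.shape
(37, 5, 7, 23)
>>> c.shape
(7, 19, 23)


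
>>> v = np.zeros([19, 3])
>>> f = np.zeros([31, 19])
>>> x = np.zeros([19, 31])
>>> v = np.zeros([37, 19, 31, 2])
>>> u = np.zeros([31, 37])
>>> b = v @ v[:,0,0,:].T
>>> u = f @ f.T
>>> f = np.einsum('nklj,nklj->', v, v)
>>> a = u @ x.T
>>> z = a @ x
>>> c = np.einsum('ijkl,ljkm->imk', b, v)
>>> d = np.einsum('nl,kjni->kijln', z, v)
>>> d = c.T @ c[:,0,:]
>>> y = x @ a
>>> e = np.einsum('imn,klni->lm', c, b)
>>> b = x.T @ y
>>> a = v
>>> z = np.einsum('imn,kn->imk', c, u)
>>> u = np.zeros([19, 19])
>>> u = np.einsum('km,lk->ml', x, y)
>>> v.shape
(37, 19, 31, 2)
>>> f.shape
()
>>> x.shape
(19, 31)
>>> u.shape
(31, 19)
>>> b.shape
(31, 19)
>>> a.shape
(37, 19, 31, 2)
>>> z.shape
(37, 2, 31)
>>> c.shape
(37, 2, 31)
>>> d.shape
(31, 2, 31)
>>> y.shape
(19, 19)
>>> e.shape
(19, 2)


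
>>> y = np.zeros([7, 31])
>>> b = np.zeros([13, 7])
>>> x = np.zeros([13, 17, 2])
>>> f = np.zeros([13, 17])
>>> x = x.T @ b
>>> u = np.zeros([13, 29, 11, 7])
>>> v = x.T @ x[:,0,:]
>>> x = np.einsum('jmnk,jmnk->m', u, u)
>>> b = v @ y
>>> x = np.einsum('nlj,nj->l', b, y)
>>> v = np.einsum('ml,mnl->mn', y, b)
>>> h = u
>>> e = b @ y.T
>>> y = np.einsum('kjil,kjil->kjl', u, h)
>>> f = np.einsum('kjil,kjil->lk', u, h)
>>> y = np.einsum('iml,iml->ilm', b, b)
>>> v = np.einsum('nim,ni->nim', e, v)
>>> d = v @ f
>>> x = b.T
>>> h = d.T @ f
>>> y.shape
(7, 31, 17)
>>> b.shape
(7, 17, 31)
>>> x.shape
(31, 17, 7)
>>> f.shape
(7, 13)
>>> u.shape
(13, 29, 11, 7)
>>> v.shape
(7, 17, 7)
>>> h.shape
(13, 17, 13)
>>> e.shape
(7, 17, 7)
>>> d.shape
(7, 17, 13)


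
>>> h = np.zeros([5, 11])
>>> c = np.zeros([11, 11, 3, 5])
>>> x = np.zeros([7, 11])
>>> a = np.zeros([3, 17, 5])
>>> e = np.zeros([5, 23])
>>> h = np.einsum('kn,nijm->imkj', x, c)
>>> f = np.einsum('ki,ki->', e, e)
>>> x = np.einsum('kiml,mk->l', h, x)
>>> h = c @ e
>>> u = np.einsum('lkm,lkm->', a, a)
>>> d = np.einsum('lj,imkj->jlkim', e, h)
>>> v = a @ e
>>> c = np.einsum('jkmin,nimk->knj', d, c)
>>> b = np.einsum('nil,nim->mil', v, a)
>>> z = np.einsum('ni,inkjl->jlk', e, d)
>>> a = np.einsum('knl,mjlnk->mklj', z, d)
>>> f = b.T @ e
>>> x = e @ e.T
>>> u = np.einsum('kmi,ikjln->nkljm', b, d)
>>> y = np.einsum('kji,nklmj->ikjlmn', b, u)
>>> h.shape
(11, 11, 3, 23)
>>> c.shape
(5, 11, 23)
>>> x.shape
(5, 5)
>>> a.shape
(23, 11, 3, 5)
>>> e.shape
(5, 23)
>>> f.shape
(23, 17, 23)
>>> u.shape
(11, 5, 11, 3, 17)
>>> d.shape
(23, 5, 3, 11, 11)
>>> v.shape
(3, 17, 23)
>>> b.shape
(5, 17, 23)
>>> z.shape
(11, 11, 3)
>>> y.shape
(23, 5, 17, 11, 3, 11)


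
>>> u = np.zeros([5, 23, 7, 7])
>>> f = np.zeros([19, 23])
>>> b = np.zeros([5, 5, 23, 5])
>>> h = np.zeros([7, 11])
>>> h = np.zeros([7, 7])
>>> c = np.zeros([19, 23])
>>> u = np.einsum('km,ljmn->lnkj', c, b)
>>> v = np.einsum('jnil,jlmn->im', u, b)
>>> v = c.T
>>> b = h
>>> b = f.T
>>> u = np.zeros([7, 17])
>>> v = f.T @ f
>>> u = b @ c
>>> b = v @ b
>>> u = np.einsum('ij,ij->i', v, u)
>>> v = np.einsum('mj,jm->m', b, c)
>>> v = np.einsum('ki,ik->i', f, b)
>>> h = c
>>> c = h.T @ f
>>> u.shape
(23,)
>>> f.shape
(19, 23)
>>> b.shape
(23, 19)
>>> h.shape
(19, 23)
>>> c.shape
(23, 23)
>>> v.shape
(23,)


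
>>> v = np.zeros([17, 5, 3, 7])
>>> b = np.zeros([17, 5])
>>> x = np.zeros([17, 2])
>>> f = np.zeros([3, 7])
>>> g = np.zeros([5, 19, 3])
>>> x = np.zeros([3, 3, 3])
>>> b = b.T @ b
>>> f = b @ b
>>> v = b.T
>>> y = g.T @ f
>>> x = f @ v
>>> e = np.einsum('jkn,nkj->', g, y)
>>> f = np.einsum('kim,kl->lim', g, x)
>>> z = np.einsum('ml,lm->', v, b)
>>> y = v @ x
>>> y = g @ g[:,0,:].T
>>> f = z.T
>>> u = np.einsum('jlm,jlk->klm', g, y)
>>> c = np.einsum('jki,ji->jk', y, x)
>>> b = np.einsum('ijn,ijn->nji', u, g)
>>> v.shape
(5, 5)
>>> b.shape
(3, 19, 5)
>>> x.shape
(5, 5)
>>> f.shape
()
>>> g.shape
(5, 19, 3)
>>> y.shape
(5, 19, 5)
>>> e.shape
()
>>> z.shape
()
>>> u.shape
(5, 19, 3)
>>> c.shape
(5, 19)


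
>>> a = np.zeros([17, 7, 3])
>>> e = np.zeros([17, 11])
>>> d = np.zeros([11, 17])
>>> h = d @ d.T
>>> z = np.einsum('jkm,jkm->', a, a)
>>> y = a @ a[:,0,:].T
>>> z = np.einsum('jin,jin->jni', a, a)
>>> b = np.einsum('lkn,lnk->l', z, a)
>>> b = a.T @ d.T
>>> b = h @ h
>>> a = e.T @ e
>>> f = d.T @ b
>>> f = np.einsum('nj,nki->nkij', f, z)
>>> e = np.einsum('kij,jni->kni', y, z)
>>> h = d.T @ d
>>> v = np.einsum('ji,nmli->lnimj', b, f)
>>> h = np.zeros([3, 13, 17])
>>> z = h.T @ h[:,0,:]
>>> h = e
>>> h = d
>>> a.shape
(11, 11)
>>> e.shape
(17, 3, 7)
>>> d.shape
(11, 17)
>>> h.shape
(11, 17)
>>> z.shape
(17, 13, 17)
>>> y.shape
(17, 7, 17)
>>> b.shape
(11, 11)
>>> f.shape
(17, 3, 7, 11)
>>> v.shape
(7, 17, 11, 3, 11)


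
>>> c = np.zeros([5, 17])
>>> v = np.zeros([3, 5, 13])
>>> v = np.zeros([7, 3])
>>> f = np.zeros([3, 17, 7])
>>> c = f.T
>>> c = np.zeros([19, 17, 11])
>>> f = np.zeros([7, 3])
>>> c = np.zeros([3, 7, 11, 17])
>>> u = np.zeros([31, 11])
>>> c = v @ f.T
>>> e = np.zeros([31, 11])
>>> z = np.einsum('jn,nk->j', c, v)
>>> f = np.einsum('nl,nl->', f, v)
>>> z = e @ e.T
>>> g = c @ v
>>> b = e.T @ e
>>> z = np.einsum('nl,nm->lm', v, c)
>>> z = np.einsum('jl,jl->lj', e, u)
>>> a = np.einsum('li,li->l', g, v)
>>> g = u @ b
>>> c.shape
(7, 7)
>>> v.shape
(7, 3)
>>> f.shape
()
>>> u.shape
(31, 11)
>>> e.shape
(31, 11)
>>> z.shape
(11, 31)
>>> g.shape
(31, 11)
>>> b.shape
(11, 11)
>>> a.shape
(7,)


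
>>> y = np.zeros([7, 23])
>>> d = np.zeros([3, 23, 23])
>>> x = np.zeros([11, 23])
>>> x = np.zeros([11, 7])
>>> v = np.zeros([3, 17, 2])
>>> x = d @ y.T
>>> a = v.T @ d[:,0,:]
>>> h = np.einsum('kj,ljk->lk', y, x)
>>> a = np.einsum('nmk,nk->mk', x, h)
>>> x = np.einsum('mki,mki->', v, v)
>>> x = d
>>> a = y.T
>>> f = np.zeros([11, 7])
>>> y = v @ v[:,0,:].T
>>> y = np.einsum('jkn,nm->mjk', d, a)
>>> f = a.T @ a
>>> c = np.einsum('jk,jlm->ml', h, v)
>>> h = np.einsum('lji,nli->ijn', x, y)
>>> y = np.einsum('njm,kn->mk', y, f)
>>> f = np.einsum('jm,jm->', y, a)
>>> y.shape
(23, 7)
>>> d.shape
(3, 23, 23)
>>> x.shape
(3, 23, 23)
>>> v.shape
(3, 17, 2)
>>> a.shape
(23, 7)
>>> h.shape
(23, 23, 7)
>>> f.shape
()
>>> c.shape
(2, 17)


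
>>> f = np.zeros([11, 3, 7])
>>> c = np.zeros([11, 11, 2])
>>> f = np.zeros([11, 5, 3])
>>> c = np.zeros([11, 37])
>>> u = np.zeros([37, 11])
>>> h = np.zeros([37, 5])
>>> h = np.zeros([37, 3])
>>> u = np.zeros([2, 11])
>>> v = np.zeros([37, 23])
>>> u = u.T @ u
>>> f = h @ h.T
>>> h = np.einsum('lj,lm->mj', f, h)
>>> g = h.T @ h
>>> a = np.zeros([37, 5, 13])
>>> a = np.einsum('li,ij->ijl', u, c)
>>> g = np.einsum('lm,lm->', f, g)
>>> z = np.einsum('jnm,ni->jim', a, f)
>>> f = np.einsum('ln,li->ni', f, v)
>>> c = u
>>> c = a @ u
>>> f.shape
(37, 23)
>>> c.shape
(11, 37, 11)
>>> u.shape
(11, 11)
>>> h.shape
(3, 37)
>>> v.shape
(37, 23)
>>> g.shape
()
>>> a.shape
(11, 37, 11)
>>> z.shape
(11, 37, 11)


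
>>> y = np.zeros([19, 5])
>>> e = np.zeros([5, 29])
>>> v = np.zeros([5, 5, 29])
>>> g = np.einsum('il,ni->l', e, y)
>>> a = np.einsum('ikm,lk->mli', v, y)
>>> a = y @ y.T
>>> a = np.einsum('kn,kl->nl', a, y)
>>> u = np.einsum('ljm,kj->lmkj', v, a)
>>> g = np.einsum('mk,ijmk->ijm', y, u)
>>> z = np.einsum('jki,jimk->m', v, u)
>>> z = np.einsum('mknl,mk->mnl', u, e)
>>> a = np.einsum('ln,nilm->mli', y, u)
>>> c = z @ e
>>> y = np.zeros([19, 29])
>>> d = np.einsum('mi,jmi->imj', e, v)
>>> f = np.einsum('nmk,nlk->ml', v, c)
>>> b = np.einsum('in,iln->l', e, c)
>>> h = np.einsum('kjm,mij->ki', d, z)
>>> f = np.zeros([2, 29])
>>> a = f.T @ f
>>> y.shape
(19, 29)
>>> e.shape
(5, 29)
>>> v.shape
(5, 5, 29)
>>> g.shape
(5, 29, 19)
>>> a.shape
(29, 29)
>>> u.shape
(5, 29, 19, 5)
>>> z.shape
(5, 19, 5)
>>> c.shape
(5, 19, 29)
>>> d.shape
(29, 5, 5)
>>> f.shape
(2, 29)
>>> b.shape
(19,)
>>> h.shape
(29, 19)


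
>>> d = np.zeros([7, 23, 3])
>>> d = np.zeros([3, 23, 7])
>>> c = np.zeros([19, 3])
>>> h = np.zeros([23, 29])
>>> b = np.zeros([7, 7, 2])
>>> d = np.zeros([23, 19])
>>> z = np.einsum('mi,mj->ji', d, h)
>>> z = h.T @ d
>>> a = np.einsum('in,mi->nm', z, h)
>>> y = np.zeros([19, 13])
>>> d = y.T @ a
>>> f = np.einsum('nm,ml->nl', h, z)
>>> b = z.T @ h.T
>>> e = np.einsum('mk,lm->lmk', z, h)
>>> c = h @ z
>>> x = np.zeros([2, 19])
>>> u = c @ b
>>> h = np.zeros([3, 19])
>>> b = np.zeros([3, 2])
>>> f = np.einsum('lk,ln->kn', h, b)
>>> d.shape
(13, 23)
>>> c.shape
(23, 19)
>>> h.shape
(3, 19)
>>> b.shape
(3, 2)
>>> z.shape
(29, 19)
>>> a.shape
(19, 23)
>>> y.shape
(19, 13)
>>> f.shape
(19, 2)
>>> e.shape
(23, 29, 19)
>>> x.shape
(2, 19)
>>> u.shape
(23, 23)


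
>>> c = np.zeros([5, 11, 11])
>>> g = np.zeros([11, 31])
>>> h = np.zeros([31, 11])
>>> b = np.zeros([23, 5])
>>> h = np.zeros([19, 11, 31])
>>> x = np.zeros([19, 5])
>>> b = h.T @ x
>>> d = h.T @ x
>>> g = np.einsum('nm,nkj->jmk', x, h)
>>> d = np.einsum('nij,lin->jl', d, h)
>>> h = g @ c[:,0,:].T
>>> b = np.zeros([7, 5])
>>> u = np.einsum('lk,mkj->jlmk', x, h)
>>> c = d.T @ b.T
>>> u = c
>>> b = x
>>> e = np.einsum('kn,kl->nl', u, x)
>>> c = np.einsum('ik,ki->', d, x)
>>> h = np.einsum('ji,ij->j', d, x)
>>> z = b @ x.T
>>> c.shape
()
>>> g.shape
(31, 5, 11)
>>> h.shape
(5,)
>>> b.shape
(19, 5)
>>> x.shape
(19, 5)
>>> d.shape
(5, 19)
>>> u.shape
(19, 7)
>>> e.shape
(7, 5)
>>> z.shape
(19, 19)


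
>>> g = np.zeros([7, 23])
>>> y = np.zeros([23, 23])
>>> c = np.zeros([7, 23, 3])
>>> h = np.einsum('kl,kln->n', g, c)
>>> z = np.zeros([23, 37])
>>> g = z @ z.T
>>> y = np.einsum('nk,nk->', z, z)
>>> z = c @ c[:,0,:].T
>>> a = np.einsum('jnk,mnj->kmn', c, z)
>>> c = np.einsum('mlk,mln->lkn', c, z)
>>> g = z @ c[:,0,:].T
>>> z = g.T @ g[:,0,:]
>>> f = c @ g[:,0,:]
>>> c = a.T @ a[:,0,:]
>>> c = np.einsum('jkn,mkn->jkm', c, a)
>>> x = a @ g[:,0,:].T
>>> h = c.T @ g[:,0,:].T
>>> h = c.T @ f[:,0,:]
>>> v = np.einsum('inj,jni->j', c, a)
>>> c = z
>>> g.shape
(7, 23, 23)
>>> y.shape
()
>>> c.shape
(23, 23, 23)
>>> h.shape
(3, 7, 23)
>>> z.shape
(23, 23, 23)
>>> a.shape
(3, 7, 23)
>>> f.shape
(23, 3, 23)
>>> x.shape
(3, 7, 7)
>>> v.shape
(3,)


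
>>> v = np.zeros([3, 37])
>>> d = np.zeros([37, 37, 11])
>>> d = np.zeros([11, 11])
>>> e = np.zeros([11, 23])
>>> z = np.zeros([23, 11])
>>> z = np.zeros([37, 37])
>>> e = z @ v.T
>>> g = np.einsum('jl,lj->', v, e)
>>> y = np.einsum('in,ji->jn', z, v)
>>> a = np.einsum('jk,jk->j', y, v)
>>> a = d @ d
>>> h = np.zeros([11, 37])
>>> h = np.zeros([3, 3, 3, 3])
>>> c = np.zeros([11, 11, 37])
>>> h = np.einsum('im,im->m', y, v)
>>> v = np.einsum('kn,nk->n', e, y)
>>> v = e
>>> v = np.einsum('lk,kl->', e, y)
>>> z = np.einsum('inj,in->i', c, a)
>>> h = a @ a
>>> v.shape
()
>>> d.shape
(11, 11)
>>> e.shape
(37, 3)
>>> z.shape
(11,)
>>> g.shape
()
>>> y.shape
(3, 37)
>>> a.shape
(11, 11)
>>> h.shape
(11, 11)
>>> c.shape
(11, 11, 37)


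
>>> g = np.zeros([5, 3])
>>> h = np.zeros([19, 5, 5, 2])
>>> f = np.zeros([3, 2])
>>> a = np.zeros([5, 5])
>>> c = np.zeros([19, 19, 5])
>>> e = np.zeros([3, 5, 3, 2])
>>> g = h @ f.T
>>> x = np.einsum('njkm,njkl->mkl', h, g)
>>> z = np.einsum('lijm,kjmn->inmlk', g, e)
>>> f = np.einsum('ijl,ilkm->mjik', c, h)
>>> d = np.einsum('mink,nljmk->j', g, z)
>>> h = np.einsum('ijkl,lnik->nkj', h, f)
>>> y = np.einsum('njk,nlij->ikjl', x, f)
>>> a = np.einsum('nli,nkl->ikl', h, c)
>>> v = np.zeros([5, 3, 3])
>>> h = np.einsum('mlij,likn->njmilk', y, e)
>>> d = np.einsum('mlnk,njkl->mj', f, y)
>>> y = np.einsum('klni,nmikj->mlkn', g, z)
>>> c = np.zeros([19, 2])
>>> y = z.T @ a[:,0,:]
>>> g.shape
(19, 5, 5, 3)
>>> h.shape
(2, 19, 19, 5, 3, 3)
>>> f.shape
(2, 19, 19, 5)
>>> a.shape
(5, 19, 5)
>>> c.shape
(19, 2)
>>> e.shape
(3, 5, 3, 2)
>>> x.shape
(2, 5, 3)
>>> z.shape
(5, 2, 3, 19, 3)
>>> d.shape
(2, 3)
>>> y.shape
(3, 19, 3, 2, 5)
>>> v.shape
(5, 3, 3)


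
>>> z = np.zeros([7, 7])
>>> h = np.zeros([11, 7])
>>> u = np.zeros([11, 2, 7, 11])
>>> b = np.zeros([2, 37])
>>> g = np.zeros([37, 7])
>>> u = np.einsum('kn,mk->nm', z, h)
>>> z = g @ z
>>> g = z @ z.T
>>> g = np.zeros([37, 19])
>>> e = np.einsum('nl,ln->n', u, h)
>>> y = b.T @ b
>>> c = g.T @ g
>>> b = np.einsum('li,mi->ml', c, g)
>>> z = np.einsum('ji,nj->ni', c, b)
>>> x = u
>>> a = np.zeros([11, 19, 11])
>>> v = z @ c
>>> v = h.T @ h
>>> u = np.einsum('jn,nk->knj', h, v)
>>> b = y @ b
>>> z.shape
(37, 19)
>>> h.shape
(11, 7)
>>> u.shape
(7, 7, 11)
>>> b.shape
(37, 19)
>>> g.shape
(37, 19)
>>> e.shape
(7,)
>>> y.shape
(37, 37)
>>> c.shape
(19, 19)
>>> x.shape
(7, 11)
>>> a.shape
(11, 19, 11)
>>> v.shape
(7, 7)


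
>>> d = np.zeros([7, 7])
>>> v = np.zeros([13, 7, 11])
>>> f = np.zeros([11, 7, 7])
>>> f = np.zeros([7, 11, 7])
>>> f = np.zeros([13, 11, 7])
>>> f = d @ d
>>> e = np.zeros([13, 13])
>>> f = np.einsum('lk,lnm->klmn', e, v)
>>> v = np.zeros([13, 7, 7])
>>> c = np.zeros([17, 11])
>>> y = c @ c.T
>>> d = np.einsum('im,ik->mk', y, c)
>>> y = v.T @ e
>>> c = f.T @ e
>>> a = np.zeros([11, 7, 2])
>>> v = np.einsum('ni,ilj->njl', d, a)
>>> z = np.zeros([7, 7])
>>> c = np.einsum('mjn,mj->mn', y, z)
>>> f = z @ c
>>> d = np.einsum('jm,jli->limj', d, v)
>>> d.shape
(2, 7, 11, 17)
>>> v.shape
(17, 2, 7)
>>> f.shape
(7, 13)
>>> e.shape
(13, 13)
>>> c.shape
(7, 13)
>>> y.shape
(7, 7, 13)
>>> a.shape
(11, 7, 2)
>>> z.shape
(7, 7)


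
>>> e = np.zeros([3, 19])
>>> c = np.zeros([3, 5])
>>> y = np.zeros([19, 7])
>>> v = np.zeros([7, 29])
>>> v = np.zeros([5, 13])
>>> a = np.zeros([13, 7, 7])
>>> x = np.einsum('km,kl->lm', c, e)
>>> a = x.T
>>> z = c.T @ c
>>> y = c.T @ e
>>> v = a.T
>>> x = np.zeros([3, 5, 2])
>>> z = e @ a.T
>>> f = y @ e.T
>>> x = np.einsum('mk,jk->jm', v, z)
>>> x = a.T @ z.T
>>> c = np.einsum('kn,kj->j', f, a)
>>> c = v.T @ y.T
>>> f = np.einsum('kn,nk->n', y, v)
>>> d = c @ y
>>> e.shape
(3, 19)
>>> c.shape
(5, 5)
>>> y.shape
(5, 19)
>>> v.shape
(19, 5)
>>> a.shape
(5, 19)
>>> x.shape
(19, 3)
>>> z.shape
(3, 5)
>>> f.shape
(19,)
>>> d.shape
(5, 19)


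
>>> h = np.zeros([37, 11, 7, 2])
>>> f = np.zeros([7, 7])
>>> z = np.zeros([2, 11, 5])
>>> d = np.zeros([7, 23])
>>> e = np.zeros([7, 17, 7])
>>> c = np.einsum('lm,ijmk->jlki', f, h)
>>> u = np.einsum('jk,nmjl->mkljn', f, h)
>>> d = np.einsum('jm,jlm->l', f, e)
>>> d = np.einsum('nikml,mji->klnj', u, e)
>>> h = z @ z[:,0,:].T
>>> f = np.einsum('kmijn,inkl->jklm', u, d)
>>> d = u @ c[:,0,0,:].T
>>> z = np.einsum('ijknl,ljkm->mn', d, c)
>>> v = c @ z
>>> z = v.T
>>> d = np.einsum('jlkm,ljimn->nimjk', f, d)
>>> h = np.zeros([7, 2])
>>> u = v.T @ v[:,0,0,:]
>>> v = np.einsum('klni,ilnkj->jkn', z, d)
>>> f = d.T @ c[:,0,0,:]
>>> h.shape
(7, 2)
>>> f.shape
(17, 7, 7, 2, 37)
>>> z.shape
(7, 2, 7, 11)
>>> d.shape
(11, 2, 7, 7, 17)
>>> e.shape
(7, 17, 7)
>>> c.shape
(11, 7, 2, 37)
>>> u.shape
(7, 2, 7, 7)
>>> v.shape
(17, 7, 7)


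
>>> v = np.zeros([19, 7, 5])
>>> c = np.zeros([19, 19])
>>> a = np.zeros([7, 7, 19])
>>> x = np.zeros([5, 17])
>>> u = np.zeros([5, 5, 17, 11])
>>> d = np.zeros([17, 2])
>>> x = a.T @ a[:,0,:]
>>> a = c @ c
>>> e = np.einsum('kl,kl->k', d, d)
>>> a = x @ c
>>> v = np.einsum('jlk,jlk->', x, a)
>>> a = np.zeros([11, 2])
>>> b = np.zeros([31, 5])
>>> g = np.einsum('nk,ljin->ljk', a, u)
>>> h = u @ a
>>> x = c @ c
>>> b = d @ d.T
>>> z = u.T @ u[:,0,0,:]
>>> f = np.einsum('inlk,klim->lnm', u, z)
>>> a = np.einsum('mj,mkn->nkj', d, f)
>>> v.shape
()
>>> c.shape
(19, 19)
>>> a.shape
(11, 5, 2)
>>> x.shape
(19, 19)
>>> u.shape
(5, 5, 17, 11)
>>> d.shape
(17, 2)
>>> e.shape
(17,)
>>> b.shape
(17, 17)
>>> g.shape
(5, 5, 2)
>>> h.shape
(5, 5, 17, 2)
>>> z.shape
(11, 17, 5, 11)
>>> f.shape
(17, 5, 11)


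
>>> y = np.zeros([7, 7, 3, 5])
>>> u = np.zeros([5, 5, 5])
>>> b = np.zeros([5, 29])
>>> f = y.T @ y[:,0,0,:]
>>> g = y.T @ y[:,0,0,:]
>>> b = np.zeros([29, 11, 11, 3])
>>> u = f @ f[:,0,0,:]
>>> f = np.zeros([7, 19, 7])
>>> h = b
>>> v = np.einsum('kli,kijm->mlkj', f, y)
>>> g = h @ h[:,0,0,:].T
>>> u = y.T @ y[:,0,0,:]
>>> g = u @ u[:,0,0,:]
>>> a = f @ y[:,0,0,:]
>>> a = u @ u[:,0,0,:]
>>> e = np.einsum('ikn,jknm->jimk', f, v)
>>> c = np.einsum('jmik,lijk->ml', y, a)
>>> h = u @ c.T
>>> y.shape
(7, 7, 3, 5)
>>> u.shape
(5, 3, 7, 5)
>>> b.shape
(29, 11, 11, 3)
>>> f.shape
(7, 19, 7)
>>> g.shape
(5, 3, 7, 5)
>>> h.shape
(5, 3, 7, 7)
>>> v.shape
(5, 19, 7, 3)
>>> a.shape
(5, 3, 7, 5)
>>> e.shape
(5, 7, 3, 19)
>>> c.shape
(7, 5)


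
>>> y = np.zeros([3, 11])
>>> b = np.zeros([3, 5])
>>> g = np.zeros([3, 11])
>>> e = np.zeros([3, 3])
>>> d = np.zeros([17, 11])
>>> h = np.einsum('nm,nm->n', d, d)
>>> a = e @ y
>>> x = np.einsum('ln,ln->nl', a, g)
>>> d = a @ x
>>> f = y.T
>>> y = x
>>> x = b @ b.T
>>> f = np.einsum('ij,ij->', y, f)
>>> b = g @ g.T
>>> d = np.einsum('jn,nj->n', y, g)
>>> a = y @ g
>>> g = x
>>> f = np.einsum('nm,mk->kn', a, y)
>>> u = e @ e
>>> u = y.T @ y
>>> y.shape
(11, 3)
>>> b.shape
(3, 3)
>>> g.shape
(3, 3)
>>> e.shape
(3, 3)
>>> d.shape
(3,)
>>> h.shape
(17,)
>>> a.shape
(11, 11)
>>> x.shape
(3, 3)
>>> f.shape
(3, 11)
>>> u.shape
(3, 3)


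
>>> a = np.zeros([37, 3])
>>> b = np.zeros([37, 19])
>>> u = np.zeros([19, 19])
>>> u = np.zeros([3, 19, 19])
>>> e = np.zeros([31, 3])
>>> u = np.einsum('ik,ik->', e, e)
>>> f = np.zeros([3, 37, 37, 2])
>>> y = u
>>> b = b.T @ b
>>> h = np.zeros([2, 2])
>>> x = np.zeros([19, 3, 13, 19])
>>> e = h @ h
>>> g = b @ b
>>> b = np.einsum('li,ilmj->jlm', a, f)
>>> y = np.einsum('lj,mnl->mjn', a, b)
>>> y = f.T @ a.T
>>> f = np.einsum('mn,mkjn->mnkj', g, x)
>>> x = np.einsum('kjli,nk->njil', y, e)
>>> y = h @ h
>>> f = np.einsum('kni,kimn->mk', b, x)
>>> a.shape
(37, 3)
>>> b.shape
(2, 37, 37)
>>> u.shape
()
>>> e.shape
(2, 2)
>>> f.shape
(37, 2)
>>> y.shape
(2, 2)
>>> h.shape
(2, 2)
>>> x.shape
(2, 37, 37, 37)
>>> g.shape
(19, 19)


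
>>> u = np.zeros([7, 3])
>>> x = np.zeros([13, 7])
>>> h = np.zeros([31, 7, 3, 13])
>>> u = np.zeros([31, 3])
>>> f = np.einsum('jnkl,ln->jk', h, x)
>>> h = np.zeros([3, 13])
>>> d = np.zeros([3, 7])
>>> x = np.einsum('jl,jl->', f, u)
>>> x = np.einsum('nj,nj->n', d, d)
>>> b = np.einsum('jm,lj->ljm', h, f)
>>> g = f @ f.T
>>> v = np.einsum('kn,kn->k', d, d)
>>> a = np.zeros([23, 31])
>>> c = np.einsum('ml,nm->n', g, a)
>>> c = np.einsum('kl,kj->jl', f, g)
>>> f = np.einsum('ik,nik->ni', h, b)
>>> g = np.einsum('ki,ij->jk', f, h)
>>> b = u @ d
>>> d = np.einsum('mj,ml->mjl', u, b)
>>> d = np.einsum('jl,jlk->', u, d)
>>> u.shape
(31, 3)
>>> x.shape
(3,)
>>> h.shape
(3, 13)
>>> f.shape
(31, 3)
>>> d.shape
()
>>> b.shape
(31, 7)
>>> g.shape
(13, 31)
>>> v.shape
(3,)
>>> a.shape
(23, 31)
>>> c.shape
(31, 3)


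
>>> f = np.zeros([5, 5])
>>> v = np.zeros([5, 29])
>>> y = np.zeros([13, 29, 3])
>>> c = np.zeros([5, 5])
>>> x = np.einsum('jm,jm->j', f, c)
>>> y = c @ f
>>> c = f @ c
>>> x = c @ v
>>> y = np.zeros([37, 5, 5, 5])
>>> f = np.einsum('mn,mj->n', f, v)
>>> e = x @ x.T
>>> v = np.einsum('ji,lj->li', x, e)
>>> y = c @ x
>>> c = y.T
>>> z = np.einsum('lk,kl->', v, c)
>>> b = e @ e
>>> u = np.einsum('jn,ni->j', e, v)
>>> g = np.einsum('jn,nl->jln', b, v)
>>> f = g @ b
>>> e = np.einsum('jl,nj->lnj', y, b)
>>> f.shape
(5, 29, 5)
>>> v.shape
(5, 29)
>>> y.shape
(5, 29)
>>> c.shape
(29, 5)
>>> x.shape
(5, 29)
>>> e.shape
(29, 5, 5)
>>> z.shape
()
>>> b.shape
(5, 5)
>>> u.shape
(5,)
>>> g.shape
(5, 29, 5)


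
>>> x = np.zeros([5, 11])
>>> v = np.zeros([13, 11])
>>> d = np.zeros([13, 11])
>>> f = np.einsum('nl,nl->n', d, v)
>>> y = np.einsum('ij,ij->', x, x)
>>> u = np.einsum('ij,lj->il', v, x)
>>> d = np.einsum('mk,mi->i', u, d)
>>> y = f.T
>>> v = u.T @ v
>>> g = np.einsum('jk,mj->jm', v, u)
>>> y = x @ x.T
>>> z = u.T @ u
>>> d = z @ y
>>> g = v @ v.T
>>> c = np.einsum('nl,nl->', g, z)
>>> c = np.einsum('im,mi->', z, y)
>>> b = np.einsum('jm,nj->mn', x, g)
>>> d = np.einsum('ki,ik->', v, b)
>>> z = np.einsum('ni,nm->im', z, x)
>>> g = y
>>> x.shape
(5, 11)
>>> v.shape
(5, 11)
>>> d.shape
()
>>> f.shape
(13,)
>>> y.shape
(5, 5)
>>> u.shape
(13, 5)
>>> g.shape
(5, 5)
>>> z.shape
(5, 11)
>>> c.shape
()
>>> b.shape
(11, 5)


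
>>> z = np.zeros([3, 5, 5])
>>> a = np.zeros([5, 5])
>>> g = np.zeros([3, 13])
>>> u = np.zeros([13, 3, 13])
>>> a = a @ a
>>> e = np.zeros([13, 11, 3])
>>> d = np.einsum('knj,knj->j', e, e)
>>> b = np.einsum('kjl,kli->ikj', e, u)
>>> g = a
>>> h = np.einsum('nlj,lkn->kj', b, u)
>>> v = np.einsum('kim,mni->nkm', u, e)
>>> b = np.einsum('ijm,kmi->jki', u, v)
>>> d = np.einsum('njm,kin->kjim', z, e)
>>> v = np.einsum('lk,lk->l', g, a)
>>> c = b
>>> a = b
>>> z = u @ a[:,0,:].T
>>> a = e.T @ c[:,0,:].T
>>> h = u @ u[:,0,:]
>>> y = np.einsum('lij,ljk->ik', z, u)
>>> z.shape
(13, 3, 3)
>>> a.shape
(3, 11, 3)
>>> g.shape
(5, 5)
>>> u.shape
(13, 3, 13)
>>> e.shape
(13, 11, 3)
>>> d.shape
(13, 5, 11, 5)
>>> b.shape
(3, 11, 13)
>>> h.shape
(13, 3, 13)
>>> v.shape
(5,)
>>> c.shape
(3, 11, 13)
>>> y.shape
(3, 13)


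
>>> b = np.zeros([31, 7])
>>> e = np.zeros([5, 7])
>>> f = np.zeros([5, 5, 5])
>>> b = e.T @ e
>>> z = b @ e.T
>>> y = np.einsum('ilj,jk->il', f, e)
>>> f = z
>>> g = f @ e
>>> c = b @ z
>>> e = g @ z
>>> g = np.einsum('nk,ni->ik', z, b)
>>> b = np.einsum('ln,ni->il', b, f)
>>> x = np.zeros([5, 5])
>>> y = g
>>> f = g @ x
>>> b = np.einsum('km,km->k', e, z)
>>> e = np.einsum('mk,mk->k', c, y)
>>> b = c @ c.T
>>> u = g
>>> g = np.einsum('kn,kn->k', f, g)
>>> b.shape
(7, 7)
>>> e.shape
(5,)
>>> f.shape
(7, 5)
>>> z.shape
(7, 5)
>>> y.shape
(7, 5)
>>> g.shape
(7,)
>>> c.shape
(7, 5)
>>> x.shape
(5, 5)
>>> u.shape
(7, 5)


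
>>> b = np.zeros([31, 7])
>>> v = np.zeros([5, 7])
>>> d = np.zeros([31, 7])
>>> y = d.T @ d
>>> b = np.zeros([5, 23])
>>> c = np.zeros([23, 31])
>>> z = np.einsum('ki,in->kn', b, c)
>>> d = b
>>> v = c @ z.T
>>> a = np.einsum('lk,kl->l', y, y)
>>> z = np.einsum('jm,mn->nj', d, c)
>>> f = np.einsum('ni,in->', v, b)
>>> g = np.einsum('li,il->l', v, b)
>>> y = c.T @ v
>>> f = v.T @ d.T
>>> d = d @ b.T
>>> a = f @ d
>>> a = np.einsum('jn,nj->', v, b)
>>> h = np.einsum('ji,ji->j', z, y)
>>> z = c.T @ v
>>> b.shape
(5, 23)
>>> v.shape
(23, 5)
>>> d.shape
(5, 5)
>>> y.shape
(31, 5)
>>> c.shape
(23, 31)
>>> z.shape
(31, 5)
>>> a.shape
()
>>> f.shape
(5, 5)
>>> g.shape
(23,)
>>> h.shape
(31,)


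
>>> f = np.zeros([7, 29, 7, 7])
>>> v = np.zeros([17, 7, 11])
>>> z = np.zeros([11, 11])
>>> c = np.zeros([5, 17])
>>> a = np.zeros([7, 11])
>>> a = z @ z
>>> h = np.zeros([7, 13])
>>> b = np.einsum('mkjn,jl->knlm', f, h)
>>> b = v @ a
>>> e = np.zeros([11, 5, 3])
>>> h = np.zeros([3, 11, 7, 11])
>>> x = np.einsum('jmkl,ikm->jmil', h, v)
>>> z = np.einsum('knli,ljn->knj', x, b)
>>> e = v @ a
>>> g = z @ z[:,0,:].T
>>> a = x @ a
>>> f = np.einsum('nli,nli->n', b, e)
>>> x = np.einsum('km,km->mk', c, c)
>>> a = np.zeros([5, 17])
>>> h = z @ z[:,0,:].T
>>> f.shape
(17,)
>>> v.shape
(17, 7, 11)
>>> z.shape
(3, 11, 7)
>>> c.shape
(5, 17)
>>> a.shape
(5, 17)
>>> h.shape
(3, 11, 3)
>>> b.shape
(17, 7, 11)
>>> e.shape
(17, 7, 11)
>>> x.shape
(17, 5)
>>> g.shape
(3, 11, 3)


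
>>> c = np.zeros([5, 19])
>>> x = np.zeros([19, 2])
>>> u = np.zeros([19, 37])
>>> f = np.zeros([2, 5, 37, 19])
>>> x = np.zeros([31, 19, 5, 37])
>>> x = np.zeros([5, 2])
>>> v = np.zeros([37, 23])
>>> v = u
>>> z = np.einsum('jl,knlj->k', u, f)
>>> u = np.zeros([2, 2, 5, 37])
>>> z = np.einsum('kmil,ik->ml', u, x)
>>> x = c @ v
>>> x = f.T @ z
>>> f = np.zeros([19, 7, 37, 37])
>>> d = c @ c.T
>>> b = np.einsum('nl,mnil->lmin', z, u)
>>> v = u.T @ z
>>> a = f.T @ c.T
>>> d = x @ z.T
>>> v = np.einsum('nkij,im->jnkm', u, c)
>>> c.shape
(5, 19)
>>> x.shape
(19, 37, 5, 37)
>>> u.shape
(2, 2, 5, 37)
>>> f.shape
(19, 7, 37, 37)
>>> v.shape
(37, 2, 2, 19)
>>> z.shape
(2, 37)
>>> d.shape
(19, 37, 5, 2)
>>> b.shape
(37, 2, 5, 2)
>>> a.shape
(37, 37, 7, 5)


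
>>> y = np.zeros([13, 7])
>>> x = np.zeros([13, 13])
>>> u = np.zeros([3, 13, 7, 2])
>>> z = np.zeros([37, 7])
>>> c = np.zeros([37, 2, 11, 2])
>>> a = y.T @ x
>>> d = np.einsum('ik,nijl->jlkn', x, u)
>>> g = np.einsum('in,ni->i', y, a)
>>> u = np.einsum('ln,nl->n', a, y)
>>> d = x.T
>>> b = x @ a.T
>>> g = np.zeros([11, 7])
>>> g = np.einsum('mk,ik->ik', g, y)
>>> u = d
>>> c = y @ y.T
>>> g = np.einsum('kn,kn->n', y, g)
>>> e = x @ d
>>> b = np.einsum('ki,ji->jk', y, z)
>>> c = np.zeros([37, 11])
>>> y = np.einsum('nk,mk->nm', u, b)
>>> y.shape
(13, 37)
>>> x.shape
(13, 13)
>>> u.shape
(13, 13)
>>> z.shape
(37, 7)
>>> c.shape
(37, 11)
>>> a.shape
(7, 13)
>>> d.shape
(13, 13)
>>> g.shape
(7,)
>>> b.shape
(37, 13)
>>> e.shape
(13, 13)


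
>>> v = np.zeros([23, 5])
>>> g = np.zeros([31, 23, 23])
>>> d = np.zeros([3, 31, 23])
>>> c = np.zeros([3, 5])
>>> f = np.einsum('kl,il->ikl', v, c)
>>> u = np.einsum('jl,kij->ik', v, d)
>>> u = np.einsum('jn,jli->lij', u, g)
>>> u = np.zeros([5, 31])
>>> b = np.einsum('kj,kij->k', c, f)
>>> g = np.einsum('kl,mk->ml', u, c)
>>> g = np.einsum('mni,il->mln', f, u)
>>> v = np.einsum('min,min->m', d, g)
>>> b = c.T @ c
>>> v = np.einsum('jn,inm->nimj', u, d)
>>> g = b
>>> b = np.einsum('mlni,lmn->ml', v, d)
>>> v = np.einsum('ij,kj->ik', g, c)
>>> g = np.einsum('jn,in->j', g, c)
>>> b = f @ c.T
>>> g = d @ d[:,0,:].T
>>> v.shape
(5, 3)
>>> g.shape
(3, 31, 3)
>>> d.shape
(3, 31, 23)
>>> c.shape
(3, 5)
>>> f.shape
(3, 23, 5)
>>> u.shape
(5, 31)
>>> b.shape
(3, 23, 3)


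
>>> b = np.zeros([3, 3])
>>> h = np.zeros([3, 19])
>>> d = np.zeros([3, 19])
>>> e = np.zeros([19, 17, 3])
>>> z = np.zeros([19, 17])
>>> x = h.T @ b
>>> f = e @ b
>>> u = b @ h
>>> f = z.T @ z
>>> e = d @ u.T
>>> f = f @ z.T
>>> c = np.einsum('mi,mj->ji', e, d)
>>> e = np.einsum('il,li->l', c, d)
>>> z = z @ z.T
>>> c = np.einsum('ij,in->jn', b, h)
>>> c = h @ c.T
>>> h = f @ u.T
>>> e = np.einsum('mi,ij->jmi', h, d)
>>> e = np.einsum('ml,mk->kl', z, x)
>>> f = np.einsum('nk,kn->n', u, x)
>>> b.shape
(3, 3)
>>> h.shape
(17, 3)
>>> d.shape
(3, 19)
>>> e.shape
(3, 19)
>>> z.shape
(19, 19)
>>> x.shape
(19, 3)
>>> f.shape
(3,)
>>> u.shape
(3, 19)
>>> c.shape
(3, 3)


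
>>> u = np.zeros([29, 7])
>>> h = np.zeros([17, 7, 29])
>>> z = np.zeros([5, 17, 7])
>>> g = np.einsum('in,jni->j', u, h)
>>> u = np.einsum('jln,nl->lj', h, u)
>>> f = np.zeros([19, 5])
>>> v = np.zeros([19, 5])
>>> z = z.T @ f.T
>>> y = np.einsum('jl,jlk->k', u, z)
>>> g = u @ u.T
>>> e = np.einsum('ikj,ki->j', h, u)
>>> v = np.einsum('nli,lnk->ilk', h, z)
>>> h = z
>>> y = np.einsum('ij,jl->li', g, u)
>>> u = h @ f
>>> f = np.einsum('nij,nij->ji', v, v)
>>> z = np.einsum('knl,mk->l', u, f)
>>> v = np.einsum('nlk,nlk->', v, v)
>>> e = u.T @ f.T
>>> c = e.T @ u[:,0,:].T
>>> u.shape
(7, 17, 5)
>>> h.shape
(7, 17, 19)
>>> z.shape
(5,)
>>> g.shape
(7, 7)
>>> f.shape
(19, 7)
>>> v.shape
()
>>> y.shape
(17, 7)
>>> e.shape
(5, 17, 19)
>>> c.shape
(19, 17, 7)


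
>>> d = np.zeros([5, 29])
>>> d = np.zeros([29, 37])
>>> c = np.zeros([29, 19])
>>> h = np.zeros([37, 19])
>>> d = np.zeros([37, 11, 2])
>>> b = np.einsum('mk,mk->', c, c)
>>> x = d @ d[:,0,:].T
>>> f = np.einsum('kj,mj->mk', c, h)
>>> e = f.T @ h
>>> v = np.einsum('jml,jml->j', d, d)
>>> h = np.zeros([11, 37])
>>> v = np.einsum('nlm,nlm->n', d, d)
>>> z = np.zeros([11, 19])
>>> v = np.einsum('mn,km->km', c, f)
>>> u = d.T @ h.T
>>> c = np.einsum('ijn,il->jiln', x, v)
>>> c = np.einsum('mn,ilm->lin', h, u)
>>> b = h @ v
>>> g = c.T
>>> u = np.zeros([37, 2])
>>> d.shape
(37, 11, 2)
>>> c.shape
(11, 2, 37)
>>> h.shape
(11, 37)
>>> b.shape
(11, 29)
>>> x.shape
(37, 11, 37)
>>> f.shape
(37, 29)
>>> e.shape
(29, 19)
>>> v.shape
(37, 29)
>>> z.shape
(11, 19)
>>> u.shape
(37, 2)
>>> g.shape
(37, 2, 11)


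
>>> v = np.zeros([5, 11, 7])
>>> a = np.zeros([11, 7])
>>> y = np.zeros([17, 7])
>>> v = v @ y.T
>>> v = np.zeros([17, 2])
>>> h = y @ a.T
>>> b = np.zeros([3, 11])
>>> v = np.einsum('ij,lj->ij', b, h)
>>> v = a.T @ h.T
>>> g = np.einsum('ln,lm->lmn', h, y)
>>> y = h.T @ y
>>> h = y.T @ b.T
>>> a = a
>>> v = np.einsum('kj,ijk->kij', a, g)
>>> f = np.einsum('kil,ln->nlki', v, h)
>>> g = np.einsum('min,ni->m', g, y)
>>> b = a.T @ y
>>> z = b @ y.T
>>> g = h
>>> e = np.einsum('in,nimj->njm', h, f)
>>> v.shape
(11, 17, 7)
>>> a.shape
(11, 7)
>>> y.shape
(11, 7)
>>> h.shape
(7, 3)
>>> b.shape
(7, 7)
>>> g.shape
(7, 3)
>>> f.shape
(3, 7, 11, 17)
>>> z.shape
(7, 11)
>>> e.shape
(3, 17, 11)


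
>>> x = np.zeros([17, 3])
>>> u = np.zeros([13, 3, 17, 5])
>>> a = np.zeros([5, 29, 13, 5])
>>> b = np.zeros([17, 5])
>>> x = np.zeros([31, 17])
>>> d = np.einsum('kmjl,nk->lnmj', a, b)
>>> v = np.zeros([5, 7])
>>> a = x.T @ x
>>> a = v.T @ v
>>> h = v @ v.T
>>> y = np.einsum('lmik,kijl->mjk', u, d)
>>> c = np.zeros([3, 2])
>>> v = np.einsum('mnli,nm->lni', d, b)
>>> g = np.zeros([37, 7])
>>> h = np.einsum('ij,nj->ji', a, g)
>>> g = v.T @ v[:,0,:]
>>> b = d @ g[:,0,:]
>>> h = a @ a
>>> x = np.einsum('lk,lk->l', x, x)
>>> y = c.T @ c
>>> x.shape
(31,)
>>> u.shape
(13, 3, 17, 5)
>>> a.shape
(7, 7)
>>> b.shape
(5, 17, 29, 13)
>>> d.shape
(5, 17, 29, 13)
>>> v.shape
(29, 17, 13)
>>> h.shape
(7, 7)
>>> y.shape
(2, 2)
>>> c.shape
(3, 2)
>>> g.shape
(13, 17, 13)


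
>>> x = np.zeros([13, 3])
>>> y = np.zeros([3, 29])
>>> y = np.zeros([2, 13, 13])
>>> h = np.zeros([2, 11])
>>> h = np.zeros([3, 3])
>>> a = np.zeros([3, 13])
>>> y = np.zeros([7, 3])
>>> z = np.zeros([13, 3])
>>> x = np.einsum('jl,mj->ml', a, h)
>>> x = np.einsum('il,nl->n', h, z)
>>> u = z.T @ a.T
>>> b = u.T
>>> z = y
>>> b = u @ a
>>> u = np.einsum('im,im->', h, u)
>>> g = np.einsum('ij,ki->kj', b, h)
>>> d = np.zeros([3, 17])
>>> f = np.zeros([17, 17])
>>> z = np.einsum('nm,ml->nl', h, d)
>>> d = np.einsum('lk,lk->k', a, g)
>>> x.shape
(13,)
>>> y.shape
(7, 3)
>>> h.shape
(3, 3)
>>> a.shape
(3, 13)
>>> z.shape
(3, 17)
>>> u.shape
()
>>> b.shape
(3, 13)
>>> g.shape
(3, 13)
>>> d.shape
(13,)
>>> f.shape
(17, 17)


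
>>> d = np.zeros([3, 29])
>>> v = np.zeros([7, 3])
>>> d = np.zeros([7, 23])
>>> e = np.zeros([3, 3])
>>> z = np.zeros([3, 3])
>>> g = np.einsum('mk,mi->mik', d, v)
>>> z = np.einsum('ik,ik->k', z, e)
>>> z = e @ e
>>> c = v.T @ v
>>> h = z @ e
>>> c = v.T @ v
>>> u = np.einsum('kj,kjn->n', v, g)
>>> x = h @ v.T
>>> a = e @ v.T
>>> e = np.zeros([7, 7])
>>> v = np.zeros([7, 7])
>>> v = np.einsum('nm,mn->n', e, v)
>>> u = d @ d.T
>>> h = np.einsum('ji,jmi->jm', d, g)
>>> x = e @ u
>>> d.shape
(7, 23)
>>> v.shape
(7,)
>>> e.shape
(7, 7)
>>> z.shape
(3, 3)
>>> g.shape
(7, 3, 23)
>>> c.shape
(3, 3)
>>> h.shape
(7, 3)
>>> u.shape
(7, 7)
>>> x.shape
(7, 7)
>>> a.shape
(3, 7)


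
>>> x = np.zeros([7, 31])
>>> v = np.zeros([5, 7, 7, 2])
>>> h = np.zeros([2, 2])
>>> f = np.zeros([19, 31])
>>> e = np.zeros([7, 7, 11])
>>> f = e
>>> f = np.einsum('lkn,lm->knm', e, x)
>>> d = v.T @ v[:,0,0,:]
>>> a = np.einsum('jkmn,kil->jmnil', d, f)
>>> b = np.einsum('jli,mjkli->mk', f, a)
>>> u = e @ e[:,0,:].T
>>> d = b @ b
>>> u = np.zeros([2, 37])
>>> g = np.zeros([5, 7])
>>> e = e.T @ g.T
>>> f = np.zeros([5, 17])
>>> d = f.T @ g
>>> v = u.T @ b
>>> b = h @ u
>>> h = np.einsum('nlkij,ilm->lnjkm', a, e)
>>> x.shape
(7, 31)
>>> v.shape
(37, 2)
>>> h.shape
(7, 2, 31, 2, 5)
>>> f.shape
(5, 17)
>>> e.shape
(11, 7, 5)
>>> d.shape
(17, 7)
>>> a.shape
(2, 7, 2, 11, 31)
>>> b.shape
(2, 37)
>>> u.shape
(2, 37)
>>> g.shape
(5, 7)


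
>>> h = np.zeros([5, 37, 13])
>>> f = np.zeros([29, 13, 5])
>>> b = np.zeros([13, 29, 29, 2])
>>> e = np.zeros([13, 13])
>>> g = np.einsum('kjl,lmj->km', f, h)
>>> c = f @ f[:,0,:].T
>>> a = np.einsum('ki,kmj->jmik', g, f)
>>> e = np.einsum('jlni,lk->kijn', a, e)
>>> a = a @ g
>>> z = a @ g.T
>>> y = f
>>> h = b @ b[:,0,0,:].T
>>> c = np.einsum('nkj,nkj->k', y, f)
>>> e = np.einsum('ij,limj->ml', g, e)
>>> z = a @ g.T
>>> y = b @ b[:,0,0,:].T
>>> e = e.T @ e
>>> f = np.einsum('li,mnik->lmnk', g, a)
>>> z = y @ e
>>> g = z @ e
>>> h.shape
(13, 29, 29, 13)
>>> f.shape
(29, 5, 13, 37)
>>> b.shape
(13, 29, 29, 2)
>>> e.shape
(13, 13)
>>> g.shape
(13, 29, 29, 13)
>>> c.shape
(13,)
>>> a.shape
(5, 13, 37, 37)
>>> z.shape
(13, 29, 29, 13)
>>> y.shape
(13, 29, 29, 13)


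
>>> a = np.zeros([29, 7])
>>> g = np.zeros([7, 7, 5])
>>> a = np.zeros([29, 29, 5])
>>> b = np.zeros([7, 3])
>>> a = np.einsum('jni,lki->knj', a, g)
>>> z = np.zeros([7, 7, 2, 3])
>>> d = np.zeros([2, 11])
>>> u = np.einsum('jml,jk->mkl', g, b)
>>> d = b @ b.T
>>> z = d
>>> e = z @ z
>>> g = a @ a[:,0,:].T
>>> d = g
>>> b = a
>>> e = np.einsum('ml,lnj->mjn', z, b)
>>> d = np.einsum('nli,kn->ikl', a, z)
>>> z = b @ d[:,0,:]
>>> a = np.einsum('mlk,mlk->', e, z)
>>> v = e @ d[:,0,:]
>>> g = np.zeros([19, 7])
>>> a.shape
()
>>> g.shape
(19, 7)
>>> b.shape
(7, 29, 29)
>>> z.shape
(7, 29, 29)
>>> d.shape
(29, 7, 29)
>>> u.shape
(7, 3, 5)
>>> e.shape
(7, 29, 29)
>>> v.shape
(7, 29, 29)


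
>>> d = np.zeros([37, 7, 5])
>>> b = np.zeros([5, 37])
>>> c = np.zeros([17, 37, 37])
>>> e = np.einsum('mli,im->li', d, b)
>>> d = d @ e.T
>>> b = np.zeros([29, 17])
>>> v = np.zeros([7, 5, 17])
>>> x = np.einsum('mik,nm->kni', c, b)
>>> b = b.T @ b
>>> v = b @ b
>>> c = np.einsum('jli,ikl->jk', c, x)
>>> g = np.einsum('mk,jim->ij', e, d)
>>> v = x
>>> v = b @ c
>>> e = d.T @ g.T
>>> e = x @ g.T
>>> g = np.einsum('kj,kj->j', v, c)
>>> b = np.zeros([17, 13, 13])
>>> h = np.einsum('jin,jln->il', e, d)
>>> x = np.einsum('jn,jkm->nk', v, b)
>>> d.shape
(37, 7, 7)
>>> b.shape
(17, 13, 13)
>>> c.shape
(17, 29)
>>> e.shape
(37, 29, 7)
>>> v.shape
(17, 29)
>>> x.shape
(29, 13)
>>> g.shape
(29,)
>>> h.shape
(29, 7)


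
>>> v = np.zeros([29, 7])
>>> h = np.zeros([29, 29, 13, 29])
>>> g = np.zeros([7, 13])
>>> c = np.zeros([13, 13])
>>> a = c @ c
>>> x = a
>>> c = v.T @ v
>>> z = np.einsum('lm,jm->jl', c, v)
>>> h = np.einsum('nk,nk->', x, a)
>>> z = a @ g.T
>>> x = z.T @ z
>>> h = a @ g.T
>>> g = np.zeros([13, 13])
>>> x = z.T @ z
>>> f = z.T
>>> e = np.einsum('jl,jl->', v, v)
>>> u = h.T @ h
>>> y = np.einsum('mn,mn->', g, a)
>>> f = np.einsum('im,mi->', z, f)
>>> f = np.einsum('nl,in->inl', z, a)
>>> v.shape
(29, 7)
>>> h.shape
(13, 7)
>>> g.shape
(13, 13)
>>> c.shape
(7, 7)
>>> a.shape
(13, 13)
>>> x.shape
(7, 7)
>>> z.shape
(13, 7)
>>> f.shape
(13, 13, 7)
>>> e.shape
()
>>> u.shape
(7, 7)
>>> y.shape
()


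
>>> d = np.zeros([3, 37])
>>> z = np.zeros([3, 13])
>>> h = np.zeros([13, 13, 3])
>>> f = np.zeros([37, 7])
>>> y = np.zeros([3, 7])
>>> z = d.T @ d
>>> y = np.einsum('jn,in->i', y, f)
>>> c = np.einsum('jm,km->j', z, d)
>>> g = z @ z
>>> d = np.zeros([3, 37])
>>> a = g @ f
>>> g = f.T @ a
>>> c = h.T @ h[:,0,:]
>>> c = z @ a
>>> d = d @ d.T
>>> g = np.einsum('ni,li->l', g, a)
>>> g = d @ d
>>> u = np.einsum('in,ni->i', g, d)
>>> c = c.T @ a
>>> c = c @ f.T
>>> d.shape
(3, 3)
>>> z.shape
(37, 37)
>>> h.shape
(13, 13, 3)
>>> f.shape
(37, 7)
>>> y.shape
(37,)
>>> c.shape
(7, 37)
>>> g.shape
(3, 3)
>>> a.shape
(37, 7)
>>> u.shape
(3,)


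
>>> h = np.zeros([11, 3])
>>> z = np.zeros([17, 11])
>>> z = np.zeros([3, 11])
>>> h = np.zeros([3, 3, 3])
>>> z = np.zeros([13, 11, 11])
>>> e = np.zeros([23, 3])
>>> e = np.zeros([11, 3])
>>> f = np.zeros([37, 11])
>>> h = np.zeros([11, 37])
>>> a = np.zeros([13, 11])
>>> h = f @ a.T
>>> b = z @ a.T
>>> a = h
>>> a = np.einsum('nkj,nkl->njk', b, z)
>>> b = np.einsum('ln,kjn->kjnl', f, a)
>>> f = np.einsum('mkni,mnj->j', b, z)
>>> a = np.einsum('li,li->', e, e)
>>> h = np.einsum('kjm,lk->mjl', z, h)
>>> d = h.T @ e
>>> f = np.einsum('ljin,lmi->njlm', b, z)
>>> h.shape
(11, 11, 37)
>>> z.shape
(13, 11, 11)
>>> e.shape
(11, 3)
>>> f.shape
(37, 13, 13, 11)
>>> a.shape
()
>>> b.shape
(13, 13, 11, 37)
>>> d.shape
(37, 11, 3)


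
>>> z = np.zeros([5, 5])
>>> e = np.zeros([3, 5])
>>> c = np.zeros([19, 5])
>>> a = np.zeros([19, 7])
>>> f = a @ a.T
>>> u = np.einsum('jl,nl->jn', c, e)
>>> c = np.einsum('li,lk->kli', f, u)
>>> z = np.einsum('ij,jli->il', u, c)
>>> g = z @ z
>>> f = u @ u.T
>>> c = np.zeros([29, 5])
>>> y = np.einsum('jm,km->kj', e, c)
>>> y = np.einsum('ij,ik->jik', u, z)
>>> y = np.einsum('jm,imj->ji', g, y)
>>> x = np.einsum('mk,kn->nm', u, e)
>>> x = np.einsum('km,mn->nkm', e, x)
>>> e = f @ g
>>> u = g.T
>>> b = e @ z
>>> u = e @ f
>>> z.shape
(19, 19)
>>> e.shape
(19, 19)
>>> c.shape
(29, 5)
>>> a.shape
(19, 7)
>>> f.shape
(19, 19)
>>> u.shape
(19, 19)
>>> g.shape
(19, 19)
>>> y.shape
(19, 3)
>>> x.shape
(19, 3, 5)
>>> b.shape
(19, 19)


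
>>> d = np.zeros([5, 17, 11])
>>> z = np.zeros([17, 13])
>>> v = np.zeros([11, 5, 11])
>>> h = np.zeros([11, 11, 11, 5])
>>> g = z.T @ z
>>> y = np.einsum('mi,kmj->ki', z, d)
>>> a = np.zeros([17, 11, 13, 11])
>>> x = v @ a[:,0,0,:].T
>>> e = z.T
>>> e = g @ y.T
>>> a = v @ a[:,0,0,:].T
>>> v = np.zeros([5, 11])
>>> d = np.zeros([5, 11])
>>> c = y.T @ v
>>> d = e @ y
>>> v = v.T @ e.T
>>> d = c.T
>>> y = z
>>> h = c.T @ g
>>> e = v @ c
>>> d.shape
(11, 13)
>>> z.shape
(17, 13)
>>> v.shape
(11, 13)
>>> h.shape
(11, 13)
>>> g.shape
(13, 13)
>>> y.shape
(17, 13)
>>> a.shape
(11, 5, 17)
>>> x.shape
(11, 5, 17)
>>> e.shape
(11, 11)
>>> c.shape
(13, 11)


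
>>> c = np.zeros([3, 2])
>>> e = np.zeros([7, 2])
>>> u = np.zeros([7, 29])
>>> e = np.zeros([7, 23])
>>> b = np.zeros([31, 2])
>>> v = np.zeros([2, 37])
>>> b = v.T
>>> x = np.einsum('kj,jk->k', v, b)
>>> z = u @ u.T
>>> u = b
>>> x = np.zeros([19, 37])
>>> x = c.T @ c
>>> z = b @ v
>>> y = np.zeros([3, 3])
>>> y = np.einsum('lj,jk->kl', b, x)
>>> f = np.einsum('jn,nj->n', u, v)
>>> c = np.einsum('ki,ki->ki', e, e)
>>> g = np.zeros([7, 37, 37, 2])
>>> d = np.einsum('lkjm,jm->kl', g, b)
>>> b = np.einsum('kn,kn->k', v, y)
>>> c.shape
(7, 23)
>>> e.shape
(7, 23)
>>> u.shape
(37, 2)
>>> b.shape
(2,)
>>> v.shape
(2, 37)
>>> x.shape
(2, 2)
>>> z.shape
(37, 37)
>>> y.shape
(2, 37)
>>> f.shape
(2,)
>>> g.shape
(7, 37, 37, 2)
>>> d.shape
(37, 7)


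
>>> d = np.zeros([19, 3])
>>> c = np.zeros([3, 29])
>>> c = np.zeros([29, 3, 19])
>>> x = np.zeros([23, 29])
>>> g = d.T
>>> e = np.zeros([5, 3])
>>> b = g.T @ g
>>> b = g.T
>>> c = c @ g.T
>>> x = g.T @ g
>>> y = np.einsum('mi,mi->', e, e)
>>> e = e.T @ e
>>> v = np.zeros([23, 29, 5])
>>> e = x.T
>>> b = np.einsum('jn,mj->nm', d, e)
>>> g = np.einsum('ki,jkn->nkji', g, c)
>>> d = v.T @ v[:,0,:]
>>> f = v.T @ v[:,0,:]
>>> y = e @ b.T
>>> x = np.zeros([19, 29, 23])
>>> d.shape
(5, 29, 5)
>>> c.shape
(29, 3, 3)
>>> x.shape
(19, 29, 23)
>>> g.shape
(3, 3, 29, 19)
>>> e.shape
(19, 19)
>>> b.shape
(3, 19)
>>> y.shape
(19, 3)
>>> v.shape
(23, 29, 5)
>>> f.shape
(5, 29, 5)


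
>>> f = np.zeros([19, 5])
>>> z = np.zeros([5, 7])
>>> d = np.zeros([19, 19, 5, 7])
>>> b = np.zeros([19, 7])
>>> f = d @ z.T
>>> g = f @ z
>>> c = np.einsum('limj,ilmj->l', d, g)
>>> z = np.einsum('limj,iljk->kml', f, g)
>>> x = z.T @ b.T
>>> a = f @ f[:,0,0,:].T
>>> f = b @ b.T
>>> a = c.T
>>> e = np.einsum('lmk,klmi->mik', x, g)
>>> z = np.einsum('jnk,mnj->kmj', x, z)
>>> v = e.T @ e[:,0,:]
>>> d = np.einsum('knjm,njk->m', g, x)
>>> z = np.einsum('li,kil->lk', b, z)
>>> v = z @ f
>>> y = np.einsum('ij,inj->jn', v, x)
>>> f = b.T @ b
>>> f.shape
(7, 7)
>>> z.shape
(19, 19)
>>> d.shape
(7,)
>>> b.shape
(19, 7)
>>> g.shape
(19, 19, 5, 7)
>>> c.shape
(19,)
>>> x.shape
(19, 5, 19)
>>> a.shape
(19,)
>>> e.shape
(5, 7, 19)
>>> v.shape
(19, 19)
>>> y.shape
(19, 5)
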